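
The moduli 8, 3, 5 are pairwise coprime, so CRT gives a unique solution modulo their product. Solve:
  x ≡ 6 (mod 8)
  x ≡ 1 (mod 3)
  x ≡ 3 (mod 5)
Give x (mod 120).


Moduli 8, 3, 5 are pairwise coprime; by CRT there is a unique solution modulo M = 8 · 3 · 5 = 120.
Solve pairwise, accumulating the modulus:
  Start with x ≡ 6 (mod 8).
  Combine with x ≡ 1 (mod 3): since gcd(8, 3) = 1, we get a unique residue mod 24.
    Write x = 6 + 8·t and substitute into x ≡ 1 (mod 3): 8·t ≡ 1 − 6 = -5 (mod 3).
    Reduce coefficients mod 3: 2·t ≡ 1 (mod 3).
    The inverse of 2 mod 3 is 2 (since 2·2 = 4 = 1·3 + 1), so t ≡ 2·1 = 2 ≡ 2 (mod 3).
    Then x = 6 + 8·2 = 22, valid modulo lcm(8, 3) = 24: x ≡ 22 (mod 24).
  Combine with x ≡ 3 (mod 5): since gcd(24, 5) = 1, we get a unique residue mod 120.
    Write x = 22 + 24·t and substitute into x ≡ 3 (mod 5): 24·t ≡ 3 − 22 = -19 (mod 5).
    Reduce coefficients mod 5: 4·t ≡ 1 (mod 5).
    The inverse of 4 mod 5 is 4 (since 4·4 = 16 = 3·5 + 1), so t ≡ 4·1 = 4 ≡ 4 (mod 5).
    Then x = 22 + 24·4 = 118, valid modulo lcm(24, 5) = 120: x ≡ 118 (mod 120).
Verify: 118 mod 8 = 6 ✓, 118 mod 3 = 1 ✓, 118 mod 5 = 3 ✓.

x ≡ 118 (mod 120).


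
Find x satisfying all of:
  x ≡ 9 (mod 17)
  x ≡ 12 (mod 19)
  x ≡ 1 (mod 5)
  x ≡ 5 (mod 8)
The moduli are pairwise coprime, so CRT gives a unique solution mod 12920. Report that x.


Product of moduli M = 17 · 19 · 5 · 8 = 12920.
Merge one congruence at a time:
  Start: x ≡ 9 (mod 17).
  Combine with x ≡ 12 (mod 19); new modulus lcm = 323.
    Write x = 9 + 17·t and substitute into x ≡ 12 (mod 19): 17·t ≡ 12 − 9 = 3 (mod 19).
    The inverse of 17 mod 19 is 9 (since 17·9 = 153 = 8·19 + 1), so t ≡ 9·3 = 27 ≡ 8 (mod 19).
    Then x = 9 + 17·8 = 145, valid modulo lcm(17, 19) = 323: x ≡ 145 (mod 323).
  Combine with x ≡ 1 (mod 5); new modulus lcm = 1615.
    Write x = 145 + 323·t and substitute into x ≡ 1 (mod 5): 323·t ≡ 1 − 145 = -144 (mod 5).
    Reduce coefficients mod 5: 3·t ≡ 1 (mod 5).
    The inverse of 3 mod 5 is 2 (since 3·2 = 6 = 1·5 + 1), so t ≡ 2·1 = 2 ≡ 2 (mod 5).
    Then x = 145 + 323·2 = 791, valid modulo lcm(323, 5) = 1615: x ≡ 791 (mod 1615).
  Combine with x ≡ 5 (mod 8); new modulus lcm = 12920.
    Write x = 791 + 1615·t and substitute into x ≡ 5 (mod 8): 1615·t ≡ 5 − 791 = -786 (mod 8).
    Reduce coefficients mod 8: 7·t ≡ 6 (mod 8).
    The inverse of 7 mod 8 is 7 (since 7·7 = 49 = 6·8 + 1), so t ≡ 7·6 = 42 ≡ 2 (mod 8).
    Then x = 791 + 1615·2 = 4021, valid modulo lcm(1615, 8) = 12920: x ≡ 4021 (mod 12920).
Verify against each original: 4021 mod 17 = 9, 4021 mod 19 = 12, 4021 mod 5 = 1, 4021 mod 8 = 5.

x ≡ 4021 (mod 12920).


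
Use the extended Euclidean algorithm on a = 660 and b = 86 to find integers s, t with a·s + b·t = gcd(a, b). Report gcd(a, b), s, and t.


Euclidean algorithm on (660, 86) — divide until remainder is 0:
  660 = 7 · 86 + 58
  86 = 1 · 58 + 28
  58 = 2 · 28 + 2
  28 = 14 · 2 + 0
gcd(660, 86) = 2.
Track Bezout coefficients alongside the remainders: start with r₀ = 660 = a·1 + b·0 (s = 1, t = 0) and r₁ = 86 = a·0 + b·1 (s = 0, t = 1); each new remainder r_{k+1} = r_{k-1} − q_k·r_k inherits s_{k+1} = s_{k-1} − q_k·s_k, t_{k+1} = t_{k-1} − q_k·t_k, so r_k = a·s_k + b·t_k at every step:
  q = 7: r = 58, s = 1 − 7·0 = 1, t = 0 − 7·1 = -7  (check: 660·1 + 86·(-7) = 58)
  q = 1: r = 28, s = 0 − 1·1 = -1, t = 1 − 1·(-7) = 8  (check: 660·(-1) + 86·8 = 28)
  q = 2: r = 2, s = 1 − 2·(-1) = 3, t = -7 − 2·8 = -23  (check: 660·3 + 86·(-23) = 2)
The row with r = 2 (the gcd) gives the Bezout coefficients s = 3, t = -23.
Result: 660 · (3) + 86 · (-23) = 2.

gcd(660, 86) = 2; s = 3, t = -23 (check: 660·3 + 86·(-23) = 2).


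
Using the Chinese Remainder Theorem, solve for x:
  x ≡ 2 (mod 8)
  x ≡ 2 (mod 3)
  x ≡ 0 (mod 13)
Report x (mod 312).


Moduli 8, 3, 13 are pairwise coprime; by CRT there is a unique solution modulo M = 8 · 3 · 13 = 312.
Solve pairwise, accumulating the modulus:
  Start with x ≡ 2 (mod 8).
  Combine with x ≡ 2 (mod 3): since gcd(8, 3) = 1, we get a unique residue mod 24.
    Write x = 2 + 8·t and substitute into x ≡ 2 (mod 3): 8·t ≡ 2 − 2 = 0 (mod 3).
    Reduce coefficients mod 3: 2·t ≡ 0 (mod 3).
    The inverse of 2 mod 3 is 2 (since 2·2 = 4 = 1·3 + 1), so t ≡ 2·0 = 0 ≡ 0 (mod 3).
    Then x = 2 + 8·0 = 2, valid modulo lcm(8, 3) = 24: x ≡ 2 (mod 24).
  Combine with x ≡ 0 (mod 13): since gcd(24, 13) = 1, we get a unique residue mod 312.
    Write x = 2 + 24·t and substitute into x ≡ 0 (mod 13): 24·t ≡ 0 − 2 = -2 (mod 13).
    Reduce coefficients mod 13: 11·t ≡ 11 (mod 13).
    The inverse of 11 mod 13 is 6 (since 11·6 = 66 = 5·13 + 1), so t ≡ 6·11 = 66 ≡ 1 (mod 13).
    Then x = 2 + 24·1 = 26, valid modulo lcm(24, 13) = 312: x ≡ 26 (mod 312).
Verify: 26 mod 8 = 2 ✓, 26 mod 3 = 2 ✓, 26 mod 13 = 0 ✓.

x ≡ 26 (mod 312).


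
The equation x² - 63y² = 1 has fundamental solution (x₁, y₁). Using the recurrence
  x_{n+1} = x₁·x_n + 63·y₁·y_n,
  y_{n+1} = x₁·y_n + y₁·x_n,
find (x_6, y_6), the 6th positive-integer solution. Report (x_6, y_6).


Step 1: Find the fundamental solution (x₁, y₁) of x² - 63y² = 1.
  Expand √63 as a continued fraction. a₀ = ⌊√63⌋ = 7; iterate m_{k+1} = d_k·a_k − m_k, d_{k+1} = (63 − m_{k+1}²)/d_k, a_{k+1} = ⌊(a₀ + m_{k+1})/d_{k+1}⌋ (starting m₀ = 0, d₀ = 1), with convergents p_k = a_k·p_{k-1} + p_{k-2}, q_k = a_k·q_{k-1} + q_{k-2} (p₋₁ = 1, q₋₁ = 0):
  k = 0: a₀ = 7; p₀/q₀ = 7/1; p₀² − 63·q₀² = 49 − 63 = -14.
  k = 1: m = 7, d = 14, a = ⌊(7 + 7)/14⌋ = 1; p/q = (1·7 + 1)/(1·1 + 0) = 8/1; p² − 63·q² = 64 − 63 = 1.
  The first convergent with p² − 63·q² = 1 gives the fundamental solution (x₁, y₁) = (8, 1).
Step 2: Apply the recurrence (x_{n+1}, y_{n+1}) = (x₁x_n + 63y₁y_n, x₁y_n + y₁x_n) repeatedly.
  From (x_1, y_1) = (8, 1): x_2 = 8·8 + 63·1·1 = 127; y_2 = 8·1 + 1·8 = 16.
  From (x_2, y_2) = (127, 16): x_3 = 8·127 + 63·1·16 = 2024; y_3 = 8·16 + 1·127 = 255.
  From (x_3, y_3) = (2024, 255): x_4 = 8·2024 + 63·1·255 = 32257; y_4 = 8·255 + 1·2024 = 4064.
  From (x_4, y_4) = (32257, 4064): x_5 = 8·32257 + 63·1·4064 = 514088; y_5 = 8·4064 + 1·32257 = 64769.
  From (x_5, y_5) = (514088, 64769): x_6 = 8·514088 + 63·1·64769 = 8193151; y_6 = 8·64769 + 1·514088 = 1032240.
Step 3: Verify x_6² - 63·y_6² = 67127723308801 - 67127723308800 = 1 (should be 1). ✓

(x_1, y_1) = (8, 1); (x_6, y_6) = (8193151, 1032240).


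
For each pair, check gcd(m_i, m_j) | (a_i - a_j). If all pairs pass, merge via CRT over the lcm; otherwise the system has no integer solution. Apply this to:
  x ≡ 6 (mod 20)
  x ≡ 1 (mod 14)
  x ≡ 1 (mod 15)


Moduli 20, 14, 15 are not pairwise coprime, so CRT works modulo lcm(m_i) when all pairwise compatibility conditions hold.
Pairwise compatibility: gcd(m_i, m_j) must divide a_i - a_j for every pair.
Merge one congruence at a time:
  Start: x ≡ 6 (mod 20).
  Combine with x ≡ 1 (mod 14): gcd(20, 14) = 2, and 1 - 6 = -5 is NOT divisible by 2.
    ⇒ system is inconsistent (no integer solution).

No solution (the system is inconsistent).


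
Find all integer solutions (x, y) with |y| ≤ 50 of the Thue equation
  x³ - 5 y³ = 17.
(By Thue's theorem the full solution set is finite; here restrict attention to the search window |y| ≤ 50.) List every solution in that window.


The equation is x³ - 5y³ = 17. For fixed y, x³ = 5·y³ + 17, so a solution requires the RHS to be a perfect cube.
Strategy: iterate y from -50 to 50, compute RHS = 5·y³ + 17, and check whether it is a (positive or negative) perfect cube.
Check small values of y:
  y = 0: RHS = 17 is not a perfect cube.
  y = 1: RHS = 22 is not a perfect cube.
  y = -1: RHS = 12 is not a perfect cube.
  y = 2: RHS = 57 is not a perfect cube.
  y = -2: RHS = -23 is not a perfect cube.
  y = 3: RHS = 152 is not a perfect cube.
  y = -3: RHS = -118 is not a perfect cube.
Continuing the search up to |y| = 50 finds no solutions either.
No (x, y) in the scanned range satisfies the equation.

No integer solutions with |y| ≤ 50.


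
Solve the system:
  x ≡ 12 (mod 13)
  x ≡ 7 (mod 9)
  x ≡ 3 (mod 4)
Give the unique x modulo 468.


Moduli 13, 9, 4 are pairwise coprime; by CRT there is a unique solution modulo M = 13 · 9 · 4 = 468.
Solve pairwise, accumulating the modulus:
  Start with x ≡ 12 (mod 13).
  Combine with x ≡ 7 (mod 9): since gcd(13, 9) = 1, we get a unique residue mod 117.
    Write x = 12 + 13·t and substitute into x ≡ 7 (mod 9): 13·t ≡ 7 − 12 = -5 (mod 9).
    Reduce coefficients mod 9: 4·t ≡ 4 (mod 9).
    The inverse of 4 mod 9 is 7 (since 4·7 = 28 = 3·9 + 1), so t ≡ 7·4 = 28 ≡ 1 (mod 9).
    Then x = 12 + 13·1 = 25, valid modulo lcm(13, 9) = 117: x ≡ 25 (mod 117).
  Combine with x ≡ 3 (mod 4): since gcd(117, 4) = 1, we get a unique residue mod 468.
    Write x = 25 + 117·t and substitute into x ≡ 3 (mod 4): 117·t ≡ 3 − 25 = -22 (mod 4).
    Reduce coefficients mod 4: 1·t ≡ 2 (mod 4).
    So t ≡ 2 (mod 4).
    Then x = 25 + 117·2 = 259, valid modulo lcm(117, 4) = 468: x ≡ 259 (mod 468).
Verify: 259 mod 13 = 12 ✓, 259 mod 9 = 7 ✓, 259 mod 4 = 3 ✓.

x ≡ 259 (mod 468).


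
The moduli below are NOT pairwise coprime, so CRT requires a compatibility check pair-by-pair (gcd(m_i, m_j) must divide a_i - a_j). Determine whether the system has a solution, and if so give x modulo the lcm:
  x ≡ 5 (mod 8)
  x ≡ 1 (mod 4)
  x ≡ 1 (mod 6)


Moduli 8, 4, 6 are not pairwise coprime, so CRT works modulo lcm(m_i) when all pairwise compatibility conditions hold.
Pairwise compatibility: gcd(m_i, m_j) must divide a_i - a_j for every pair.
Merge one congruence at a time:
  Start: x ≡ 5 (mod 8).
  Combine with x ≡ 1 (mod 4): gcd(8, 4) = 4; 1 - 5 = -4, which IS divisible by 4, so compatible.
    Write x = 5 + 8·t and substitute into x ≡ 1 (mod 4): 8·t ≡ 1 − 5 = -4 (mod 4).
    Divide the congruence (and modulus) by g = 4: 2·t ≡ -1 (mod 1).
    Modulo 1 every t works; take t = 0.
    Then x = 5 + 8·0 = 5, valid modulo lcm(8, 4) = 8: x ≡ 5 (mod 8).
  Combine with x ≡ 1 (mod 6): gcd(8, 6) = 2; 1 - 5 = -4, which IS divisible by 2, so compatible.
    Write x = 5 + 8·t and substitute into x ≡ 1 (mod 6): 8·t ≡ 1 − 5 = -4 (mod 6).
    Divide the congruence (and modulus) by g = 2: 4·t ≡ -2 (mod 3).
    Reduce coefficients mod 3: 1·t ≡ 1 (mod 3).
    So t ≡ 1 (mod 3).
    Then x = 5 + 8·1 = 13, valid modulo lcm(8, 6) = 24: x ≡ 13 (mod 24).
Verify: 13 mod 8 = 5, 13 mod 4 = 1, 13 mod 6 = 1.

x ≡ 13 (mod 24).


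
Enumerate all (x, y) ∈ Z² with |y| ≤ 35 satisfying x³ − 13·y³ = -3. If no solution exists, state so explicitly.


The equation is x³ - 13y³ = -3. For fixed y, x³ = 13·y³ − 3, so a solution requires the RHS to be a perfect cube.
Strategy: iterate y from -35 to 35, compute RHS = 13·y³ − 3, and check whether it is a (positive or negative) perfect cube.
Check small values of y:
  y = 0: RHS = -3 is not a perfect cube.
  y = 1: RHS = 10 is not a perfect cube.
  y = -1: RHS = -16 is not a perfect cube.
  y = 2: RHS = 101 is not a perfect cube.
  y = -2: RHS = -107 is not a perfect cube.
  y = 3: RHS = 348 is not a perfect cube.
  y = -3: RHS = -354 is not a perfect cube.
Continuing the search up to |y| = 35 finds no solutions either.
No (x, y) in the scanned range satisfies the equation.

No integer solutions with |y| ≤ 35.


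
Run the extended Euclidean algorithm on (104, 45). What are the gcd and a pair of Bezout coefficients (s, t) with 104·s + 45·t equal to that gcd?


Euclidean algorithm on (104, 45) — divide until remainder is 0:
  104 = 2 · 45 + 14
  45 = 3 · 14 + 3
  14 = 4 · 3 + 2
  3 = 1 · 2 + 1
  2 = 2 · 1 + 0
gcd(104, 45) = 1.
Track Bezout coefficients alongside the remainders: start with r₀ = 104 = a·1 + b·0 (s = 1, t = 0) and r₁ = 45 = a·0 + b·1 (s = 0, t = 1); each new remainder r_{k+1} = r_{k-1} − q_k·r_k inherits s_{k+1} = s_{k-1} − q_k·s_k, t_{k+1} = t_{k-1} − q_k·t_k, so r_k = a·s_k + b·t_k at every step:
  q = 2: r = 14, s = 1 − 2·0 = 1, t = 0 − 2·1 = -2  (check: 104·1 + 45·(-2) = 14)
  q = 3: r = 3, s = 0 − 3·1 = -3, t = 1 − 3·(-2) = 7  (check: 104·(-3) + 45·7 = 3)
  q = 4: r = 2, s = 1 − 4·(-3) = 13, t = -2 − 4·7 = -30  (check: 104·13 + 45·(-30) = 2)
  q = 1: r = 1, s = -3 − 1·13 = -16, t = 7 − 1·(-30) = 37  (check: 104·(-16) + 45·37 = 1)
The row with r = 1 (the gcd) gives the Bezout coefficients s = -16, t = 37.
Result: 104 · (-16) + 45 · (37) = 1.

gcd(104, 45) = 1; s = -16, t = 37 (check: 104·(-16) + 45·37 = 1).


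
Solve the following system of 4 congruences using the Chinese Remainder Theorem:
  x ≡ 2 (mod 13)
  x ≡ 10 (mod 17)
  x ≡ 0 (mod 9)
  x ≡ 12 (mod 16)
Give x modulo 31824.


Product of moduli M = 13 · 17 · 9 · 16 = 31824.
Merge one congruence at a time:
  Start: x ≡ 2 (mod 13).
  Combine with x ≡ 10 (mod 17); new modulus lcm = 221.
    Write x = 2 + 13·t and substitute into x ≡ 10 (mod 17): 13·t ≡ 10 − 2 = 8 (mod 17).
    The inverse of 13 mod 17 is 4 (since 13·4 = 52 = 3·17 + 1), so t ≡ 4·8 = 32 ≡ 15 (mod 17).
    Then x = 2 + 13·15 = 197, valid modulo lcm(13, 17) = 221: x ≡ 197 (mod 221).
  Combine with x ≡ 0 (mod 9); new modulus lcm = 1989.
    Write x = 197 + 221·t and substitute into x ≡ 0 (mod 9): 221·t ≡ 0 − 197 = -197 (mod 9).
    Reduce coefficients mod 9: 5·t ≡ 1 (mod 9).
    The inverse of 5 mod 9 is 2 (since 5·2 = 10 = 1·9 + 1), so t ≡ 2·1 = 2 ≡ 2 (mod 9).
    Then x = 197 + 221·2 = 639, valid modulo lcm(221, 9) = 1989: x ≡ 639 (mod 1989).
  Combine with x ≡ 12 (mod 16); new modulus lcm = 31824.
    Write x = 639 + 1989·t and substitute into x ≡ 12 (mod 16): 1989·t ≡ 12 − 639 = -627 (mod 16).
    Reduce coefficients mod 16: 5·t ≡ 13 (mod 16).
    The inverse of 5 mod 16 is 13 (since 5·13 = 65 = 4·16 + 1), so t ≡ 13·13 = 169 ≡ 9 (mod 16).
    Then x = 639 + 1989·9 = 18540, valid modulo lcm(1989, 16) = 31824: x ≡ 18540 (mod 31824).
Verify against each original: 18540 mod 13 = 2, 18540 mod 17 = 10, 18540 mod 9 = 0, 18540 mod 16 = 12.

x ≡ 18540 (mod 31824).


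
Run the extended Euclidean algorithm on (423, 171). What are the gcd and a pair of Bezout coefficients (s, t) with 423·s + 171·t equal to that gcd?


Euclidean algorithm on (423, 171) — divide until remainder is 0:
  423 = 2 · 171 + 81
  171 = 2 · 81 + 9
  81 = 9 · 9 + 0
gcd(423, 171) = 9.
Track Bezout coefficients alongside the remainders: start with r₀ = 423 = a·1 + b·0 (s = 1, t = 0) and r₁ = 171 = a·0 + b·1 (s = 0, t = 1); each new remainder r_{k+1} = r_{k-1} − q_k·r_k inherits s_{k+1} = s_{k-1} − q_k·s_k, t_{k+1} = t_{k-1} − q_k·t_k, so r_k = a·s_k + b·t_k at every step:
  q = 2: r = 81, s = 1 − 2·0 = 1, t = 0 − 2·1 = -2  (check: 423·1 + 171·(-2) = 81)
  q = 2: r = 9, s = 0 − 2·1 = -2, t = 1 − 2·(-2) = 5  (check: 423·(-2) + 171·5 = 9)
The row with r = 9 (the gcd) gives the Bezout coefficients s = -2, t = 5.
Result: 423 · (-2) + 171 · (5) = 9.

gcd(423, 171) = 9; s = -2, t = 5 (check: 423·(-2) + 171·5 = 9).


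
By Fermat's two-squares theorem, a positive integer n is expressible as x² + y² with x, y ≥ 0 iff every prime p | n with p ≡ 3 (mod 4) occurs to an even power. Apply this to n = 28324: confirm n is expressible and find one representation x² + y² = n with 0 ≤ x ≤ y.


Step 1: Factor n = 28324 = 2^2 · 73 · 97.
Step 2: Check the mod-4 condition on each prime factor: 2 = 2 (special); 73 ≡ 1 (mod 4), exponent 1; 97 ≡ 1 (mod 4), exponent 1.
All primes ≡ 3 (mod 4) appear to even exponent (or don't appear), so by the two-squares theorem n IS expressible as a sum of two squares.
Step 3: Build a representation. Group n = k² · m with k = 2 and m = 73 · 97 = 7081 (a product of primes ≡ 1 (mod 4)); a representation of m scales to one of n via (k·x)² + (k·y)² = k²(x² + y²). Each prime p ≡ 1 (mod 4) is itself a sum of two squares; find a² by testing p − a² for a perfect square:
  73: 73 − 1² = 72, 73 − 2² = 69, 73 − 3² = 64 = 8² ⇒ 73 = 3² + 8².
  97: 97 − 1² = 96, 97 − 2² = 93, 97 − 3² = 88, 97 − 4² = 81 = 9² ⇒ 97 = 4² + 9².
  Combine using the Brahmagupta–Fibonacci identity (a² + b²)(c² + d²) = (ac − bd)² + (ad + bc)² = (ac + bd)² + (ad − bc)²:
  73 · 97 = 7081: from (3² + 8²)(4² + 9²), take (3·4 − 8·9, 3·9 + 8·4) = (12 − 72, 27 + 32) = (-60, 59); dropping signs (only squares matter) gives (60, 59); check 60² + 59² = 3600 + 3481 = 7081 ✓.
  Scale by k = 2: (2·60, 2·59) = (120, 118).
Step 4: Order so x ≤ y and verify: 118² + 120² = 13924 + 14400 = 28324 = n. ✓

n = 28324 = 118² + 120² (one valid representation with x ≤ y).


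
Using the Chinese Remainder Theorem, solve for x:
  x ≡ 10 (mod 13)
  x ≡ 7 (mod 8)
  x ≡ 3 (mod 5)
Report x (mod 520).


Moduli 13, 8, 5 are pairwise coprime; by CRT there is a unique solution modulo M = 13 · 8 · 5 = 520.
Solve pairwise, accumulating the modulus:
  Start with x ≡ 10 (mod 13).
  Combine with x ≡ 7 (mod 8): since gcd(13, 8) = 1, we get a unique residue mod 104.
    Write x = 10 + 13·t and substitute into x ≡ 7 (mod 8): 13·t ≡ 7 − 10 = -3 (mod 8).
    Reduce coefficients mod 8: 5·t ≡ 5 (mod 8).
    The inverse of 5 mod 8 is 5 (since 5·5 = 25 = 3·8 + 1), so t ≡ 5·5 = 25 ≡ 1 (mod 8).
    Then x = 10 + 13·1 = 23, valid modulo lcm(13, 8) = 104: x ≡ 23 (mod 104).
  Combine with x ≡ 3 (mod 5): since gcd(104, 5) = 1, we get a unique residue mod 520.
    Write x = 23 + 104·t and substitute into x ≡ 3 (mod 5): 104·t ≡ 3 − 23 = -20 (mod 5).
    Reduce coefficients mod 5: 4·t ≡ 0 (mod 5).
    The inverse of 4 mod 5 is 4 (since 4·4 = 16 = 3·5 + 1), so t ≡ 4·0 = 0 ≡ 0 (mod 5).
    Then x = 23 + 104·0 = 23, valid modulo lcm(104, 5) = 520: x ≡ 23 (mod 520).
Verify: 23 mod 13 = 10 ✓, 23 mod 8 = 7 ✓, 23 mod 5 = 3 ✓.

x ≡ 23 (mod 520).


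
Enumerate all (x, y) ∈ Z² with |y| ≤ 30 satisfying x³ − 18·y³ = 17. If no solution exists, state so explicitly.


The equation is x³ - 18y³ = 17. For fixed y, x³ = 18·y³ + 17, so a solution requires the RHS to be a perfect cube.
Strategy: iterate y from -30 to 30, compute RHS = 18·y³ + 17, and check whether it is a (positive or negative) perfect cube.
Check small values of y:
  y = 0: RHS = 17 is not a perfect cube.
  y = 1: RHS = 35 is not a perfect cube.
  y = -1: RHS = -1 = (-1)³ ⇒ x = -1 works.
  y = 2: RHS = 161 is not a perfect cube.
  y = -2: RHS = -127 is not a perfect cube.
  y = 3: RHS = 503 is not a perfect cube.
  y = -3: RHS = -469 is not a perfect cube.
Continuing the search up to |y| = 30 finds no further solutions beyond those listed.
Collected solutions: (-1, -1).

Solutions (with |y| ≤ 30): (-1, -1).


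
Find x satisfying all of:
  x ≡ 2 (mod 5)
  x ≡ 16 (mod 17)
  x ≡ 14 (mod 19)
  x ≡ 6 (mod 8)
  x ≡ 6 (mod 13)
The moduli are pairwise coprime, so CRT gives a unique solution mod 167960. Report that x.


Product of moduli M = 5 · 17 · 19 · 8 · 13 = 167960.
Merge one congruence at a time:
  Start: x ≡ 2 (mod 5).
  Combine with x ≡ 16 (mod 17); new modulus lcm = 85.
    Write x = 2 + 5·t and substitute into x ≡ 16 (mod 17): 5·t ≡ 16 − 2 = 14 (mod 17).
    The inverse of 5 mod 17 is 7 (since 5·7 = 35 = 2·17 + 1), so t ≡ 7·14 = 98 ≡ 13 (mod 17).
    Then x = 2 + 5·13 = 67, valid modulo lcm(5, 17) = 85: x ≡ 67 (mod 85).
  Combine with x ≡ 14 (mod 19); new modulus lcm = 1615.
    Write x = 67 + 85·t and substitute into x ≡ 14 (mod 19): 85·t ≡ 14 − 67 = -53 (mod 19).
    Reduce coefficients mod 19: 9·t ≡ 4 (mod 19).
    The inverse of 9 mod 19 is 17 (since 9·17 = 153 = 8·19 + 1), so t ≡ 17·4 = 68 ≡ 11 (mod 19).
    Then x = 67 + 85·11 = 1002, valid modulo lcm(85, 19) = 1615: x ≡ 1002 (mod 1615).
  Combine with x ≡ 6 (mod 8); new modulus lcm = 12920.
    Write x = 1002 + 1615·t and substitute into x ≡ 6 (mod 8): 1615·t ≡ 6 − 1002 = -996 (mod 8).
    Reduce coefficients mod 8: 7·t ≡ 4 (mod 8).
    The inverse of 7 mod 8 is 7 (since 7·7 = 49 = 6·8 + 1), so t ≡ 7·4 = 28 ≡ 4 (mod 8).
    Then x = 1002 + 1615·4 = 7462, valid modulo lcm(1615, 8) = 12920: x ≡ 7462 (mod 12920).
  Combine with x ≡ 6 (mod 13); new modulus lcm = 167960.
    Write x = 7462 + 12920·t and substitute into x ≡ 6 (mod 13): 12920·t ≡ 6 − 7462 = -7456 (mod 13).
    Reduce coefficients mod 13: 11·t ≡ 6 (mod 13).
    The inverse of 11 mod 13 is 6 (since 11·6 = 66 = 5·13 + 1), so t ≡ 6·6 = 36 ≡ 10 (mod 13).
    Then x = 7462 + 12920·10 = 136662, valid modulo lcm(12920, 13) = 167960: x ≡ 136662 (mod 167960).
Verify against each original: 136662 mod 5 = 2, 136662 mod 17 = 16, 136662 mod 19 = 14, 136662 mod 8 = 6, 136662 mod 13 = 6.

x ≡ 136662 (mod 167960).


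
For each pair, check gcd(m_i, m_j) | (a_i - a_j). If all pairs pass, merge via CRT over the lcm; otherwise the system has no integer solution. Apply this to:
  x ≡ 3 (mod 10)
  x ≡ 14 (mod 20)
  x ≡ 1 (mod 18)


Moduli 10, 20, 18 are not pairwise coprime, so CRT works modulo lcm(m_i) when all pairwise compatibility conditions hold.
Pairwise compatibility: gcd(m_i, m_j) must divide a_i - a_j for every pair.
Merge one congruence at a time:
  Start: x ≡ 3 (mod 10).
  Combine with x ≡ 14 (mod 20): gcd(10, 20) = 10, and 14 - 3 = 11 is NOT divisible by 10.
    ⇒ system is inconsistent (no integer solution).

No solution (the system is inconsistent).


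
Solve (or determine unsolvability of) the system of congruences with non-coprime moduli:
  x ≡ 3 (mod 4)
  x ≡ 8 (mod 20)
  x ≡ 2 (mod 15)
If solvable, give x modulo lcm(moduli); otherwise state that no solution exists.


Moduli 4, 20, 15 are not pairwise coprime, so CRT works modulo lcm(m_i) when all pairwise compatibility conditions hold.
Pairwise compatibility: gcd(m_i, m_j) must divide a_i - a_j for every pair.
Merge one congruence at a time:
  Start: x ≡ 3 (mod 4).
  Combine with x ≡ 8 (mod 20): gcd(4, 20) = 4, and 8 - 3 = 5 is NOT divisible by 4.
    ⇒ system is inconsistent (no integer solution).

No solution (the system is inconsistent).


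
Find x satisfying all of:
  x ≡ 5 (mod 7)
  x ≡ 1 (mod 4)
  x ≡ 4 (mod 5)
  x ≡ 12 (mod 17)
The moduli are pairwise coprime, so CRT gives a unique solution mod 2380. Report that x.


Product of moduli M = 7 · 4 · 5 · 17 = 2380.
Merge one congruence at a time:
  Start: x ≡ 5 (mod 7).
  Combine with x ≡ 1 (mod 4); new modulus lcm = 28.
    Write x = 5 + 7·t and substitute into x ≡ 1 (mod 4): 7·t ≡ 1 − 5 = -4 (mod 4).
    Reduce coefficients mod 4: 3·t ≡ 0 (mod 4).
    The inverse of 3 mod 4 is 3 (since 3·3 = 9 = 2·4 + 1), so t ≡ 3·0 = 0 ≡ 0 (mod 4).
    Then x = 5 + 7·0 = 5, valid modulo lcm(7, 4) = 28: x ≡ 5 (mod 28).
  Combine with x ≡ 4 (mod 5); new modulus lcm = 140.
    Write x = 5 + 28·t and substitute into x ≡ 4 (mod 5): 28·t ≡ 4 − 5 = -1 (mod 5).
    Reduce coefficients mod 5: 3·t ≡ 4 (mod 5).
    The inverse of 3 mod 5 is 2 (since 3·2 = 6 = 1·5 + 1), so t ≡ 2·4 = 8 ≡ 3 (mod 5).
    Then x = 5 + 28·3 = 89, valid modulo lcm(28, 5) = 140: x ≡ 89 (mod 140).
  Combine with x ≡ 12 (mod 17); new modulus lcm = 2380.
    Write x = 89 + 140·t and substitute into x ≡ 12 (mod 17): 140·t ≡ 12 − 89 = -77 (mod 17).
    Reduce coefficients mod 17: 4·t ≡ 8 (mod 17).
    The inverse of 4 mod 17 is 13 (since 4·13 = 52 = 3·17 + 1), so t ≡ 13·8 = 104 ≡ 2 (mod 17).
    Then x = 89 + 140·2 = 369, valid modulo lcm(140, 17) = 2380: x ≡ 369 (mod 2380).
Verify against each original: 369 mod 7 = 5, 369 mod 4 = 1, 369 mod 5 = 4, 369 mod 17 = 12.

x ≡ 369 (mod 2380).


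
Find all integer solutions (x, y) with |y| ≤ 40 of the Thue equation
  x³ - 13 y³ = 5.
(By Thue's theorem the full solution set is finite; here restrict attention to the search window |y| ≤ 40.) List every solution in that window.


The equation is x³ - 13y³ = 5. For fixed y, x³ = 13·y³ + 5, so a solution requires the RHS to be a perfect cube.
Strategy: iterate y from -40 to 40, compute RHS = 13·y³ + 5, and check whether it is a (positive or negative) perfect cube.
Check small values of y:
  y = 0: RHS = 5 is not a perfect cube.
  y = 1: RHS = 18 is not a perfect cube.
  y = -1: RHS = -8 = (-2)³ ⇒ x = -2 works.
  y = 2: RHS = 109 is not a perfect cube.
  y = -2: RHS = -99 is not a perfect cube.
  y = 3: RHS = 356 is not a perfect cube.
  y = -3: RHS = -346 is not a perfect cube.
Continuing the search up to |y| = 40 finds no further solutions beyond those listed.
Collected solutions: (-2, -1).

Solutions (with |y| ≤ 40): (-2, -1).


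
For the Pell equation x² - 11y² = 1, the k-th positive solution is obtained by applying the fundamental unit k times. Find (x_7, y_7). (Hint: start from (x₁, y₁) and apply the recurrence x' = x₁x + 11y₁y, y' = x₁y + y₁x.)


Step 1: Find the fundamental solution (x₁, y₁) of x² - 11y² = 1.
  Expand √11 as a continued fraction. a₀ = ⌊√11⌋ = 3; iterate m_{k+1} = d_k·a_k − m_k, d_{k+1} = (11 − m_{k+1}²)/d_k, a_{k+1} = ⌊(a₀ + m_{k+1})/d_{k+1}⌋ (starting m₀ = 0, d₀ = 1), with convergents p_k = a_k·p_{k-1} + p_{k-2}, q_k = a_k·q_{k-1} + q_{k-2} (p₋₁ = 1, q₋₁ = 0):
  k = 0: a₀ = 3; p₀/q₀ = 3/1; p₀² − 11·q₀² = 9 − 11 = -2.
  k = 1: m = 3, d = 2, a = ⌊(3 + 3)/2⌋ = 3; p/q = (3·3 + 1)/(3·1 + 0) = 10/3; p² − 11·q² = 100 − 99 = 1.
  The first convergent with p² − 11·q² = 1 gives the fundamental solution (x₁, y₁) = (10, 3).
Step 2: Apply the recurrence (x_{n+1}, y_{n+1}) = (x₁x_n + 11y₁y_n, x₁y_n + y₁x_n) repeatedly.
  From (x_1, y_1) = (10, 3): x_2 = 10·10 + 11·3·3 = 199; y_2 = 10·3 + 3·10 = 60.
  From (x_2, y_2) = (199, 60): x_3 = 10·199 + 11·3·60 = 3970; y_3 = 10·60 + 3·199 = 1197.
  From (x_3, y_3) = (3970, 1197): x_4 = 10·3970 + 11·3·1197 = 79201; y_4 = 10·1197 + 3·3970 = 23880.
  From (x_4, y_4) = (79201, 23880): x_5 = 10·79201 + 11·3·23880 = 1580050; y_5 = 10·23880 + 3·79201 = 476403.
  From (x_5, y_5) = (1580050, 476403): x_6 = 10·1580050 + 11·3·476403 = 31521799; y_6 = 10·476403 + 3·1580050 = 9504180.
  From (x_6, y_6) = (31521799, 9504180): x_7 = 10·31521799 + 11·3·9504180 = 628855930; y_7 = 10·9504180 + 3·31521799 = 189607197.
Step 3: Verify x_7² - 11·y_7² = 395459780696164900 - 395459780696164899 = 1 (should be 1). ✓

(x_1, y_1) = (10, 3); (x_7, y_7) = (628855930, 189607197).


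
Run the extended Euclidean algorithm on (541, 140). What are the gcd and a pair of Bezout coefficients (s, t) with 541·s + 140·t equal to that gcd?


Euclidean algorithm on (541, 140) — divide until remainder is 0:
  541 = 3 · 140 + 121
  140 = 1 · 121 + 19
  121 = 6 · 19 + 7
  19 = 2 · 7 + 5
  7 = 1 · 5 + 2
  5 = 2 · 2 + 1
  2 = 2 · 1 + 0
gcd(541, 140) = 1.
Track Bezout coefficients alongside the remainders: start with r₀ = 541 = a·1 + b·0 (s = 1, t = 0) and r₁ = 140 = a·0 + b·1 (s = 0, t = 1); each new remainder r_{k+1} = r_{k-1} − q_k·r_k inherits s_{k+1} = s_{k-1} − q_k·s_k, t_{k+1} = t_{k-1} − q_k·t_k, so r_k = a·s_k + b·t_k at every step:
  q = 3: r = 121, s = 1 − 3·0 = 1, t = 0 − 3·1 = -3  (check: 541·1 + 140·(-3) = 121)
  q = 1: r = 19, s = 0 − 1·1 = -1, t = 1 − 1·(-3) = 4  (check: 541·(-1) + 140·4 = 19)
  q = 6: r = 7, s = 1 − 6·(-1) = 7, t = -3 − 6·4 = -27  (check: 541·7 + 140·(-27) = 7)
  q = 2: r = 5, s = -1 − 2·7 = -15, t = 4 − 2·(-27) = 58  (check: 541·(-15) + 140·58 = 5)
  q = 1: r = 2, s = 7 − 1·(-15) = 22, t = -27 − 1·58 = -85  (check: 541·22 + 140·(-85) = 2)
  q = 2: r = 1, s = -15 − 2·22 = -59, t = 58 − 2·(-85) = 228  (check: 541·(-59) + 140·228 = 1)
The row with r = 1 (the gcd) gives the Bezout coefficients s = -59, t = 228.
Result: 541 · (-59) + 140 · (228) = 1.

gcd(541, 140) = 1; s = -59, t = 228 (check: 541·(-59) + 140·228 = 1).


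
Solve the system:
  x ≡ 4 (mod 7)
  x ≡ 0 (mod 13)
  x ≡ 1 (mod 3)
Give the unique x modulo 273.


Moduli 7, 13, 3 are pairwise coprime; by CRT there is a unique solution modulo M = 7 · 13 · 3 = 273.
Solve pairwise, accumulating the modulus:
  Start with x ≡ 4 (mod 7).
  Combine with x ≡ 0 (mod 13): since gcd(7, 13) = 1, we get a unique residue mod 91.
    Write x = 4 + 7·t and substitute into x ≡ 0 (mod 13): 7·t ≡ 0 − 4 = -4 (mod 13).
    Reduce coefficients mod 13: 7·t ≡ 9 (mod 13).
    The inverse of 7 mod 13 is 2 (since 7·2 = 14 = 1·13 + 1), so t ≡ 2·9 = 18 ≡ 5 (mod 13).
    Then x = 4 + 7·5 = 39, valid modulo lcm(7, 13) = 91: x ≡ 39 (mod 91).
  Combine with x ≡ 1 (mod 3): since gcd(91, 3) = 1, we get a unique residue mod 273.
    Write x = 39 + 91·t and substitute into x ≡ 1 (mod 3): 91·t ≡ 1 − 39 = -38 (mod 3).
    Reduce coefficients mod 3: 1·t ≡ 1 (mod 3).
    So t ≡ 1 (mod 3).
    Then x = 39 + 91·1 = 130, valid modulo lcm(91, 3) = 273: x ≡ 130 (mod 273).
Verify: 130 mod 7 = 4 ✓, 130 mod 13 = 0 ✓, 130 mod 3 = 1 ✓.

x ≡ 130 (mod 273).


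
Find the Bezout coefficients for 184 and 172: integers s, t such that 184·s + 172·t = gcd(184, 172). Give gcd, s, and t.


Euclidean algorithm on (184, 172) — divide until remainder is 0:
  184 = 1 · 172 + 12
  172 = 14 · 12 + 4
  12 = 3 · 4 + 0
gcd(184, 172) = 4.
Track Bezout coefficients alongside the remainders: start with r₀ = 184 = a·1 + b·0 (s = 1, t = 0) and r₁ = 172 = a·0 + b·1 (s = 0, t = 1); each new remainder r_{k+1} = r_{k-1} − q_k·r_k inherits s_{k+1} = s_{k-1} − q_k·s_k, t_{k+1} = t_{k-1} − q_k·t_k, so r_k = a·s_k + b·t_k at every step:
  q = 1: r = 12, s = 1 − 1·0 = 1, t = 0 − 1·1 = -1  (check: 184·1 + 172·(-1) = 12)
  q = 14: r = 4, s = 0 − 14·1 = -14, t = 1 − 14·(-1) = 15  (check: 184·(-14) + 172·15 = 4)
The row with r = 4 (the gcd) gives the Bezout coefficients s = -14, t = 15.
Result: 184 · (-14) + 172 · (15) = 4.

gcd(184, 172) = 4; s = -14, t = 15 (check: 184·(-14) + 172·15 = 4).


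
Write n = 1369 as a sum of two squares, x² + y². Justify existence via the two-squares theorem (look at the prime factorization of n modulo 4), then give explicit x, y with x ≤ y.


Step 1: Factor n = 1369 = 37^2.
Step 2: Check the mod-4 condition on each prime factor: 37 ≡ 1 (mod 4), exponent 2.
All primes ≡ 3 (mod 4) appear to even exponent (or don't appear), so by the two-squares theorem n IS expressible as a sum of two squares.
Step 3: Build a representation. Here n = 37 · 37 is a product of primes ≡ 1 (mod 4). Each prime p ≡ 1 (mod 4) is itself a sum of two squares; find a² by testing p − a² for a perfect square:
  37: 37 − 1² = 36 = 6² ⇒ 37 = 1² + 6².
  Combine using the Brahmagupta–Fibonacci identity (a² + b²)(c² + d²) = (ac − bd)² + (ad + bc)² = (ac + bd)² + (ad − bc)²:
  37 · 37 = 1369: from (1² + 6²)(1² + 6²), take (1·1 − 6·6, 1·6 + 6·1) = (1 − 36, 6 + 6) = (-35, 12); dropping signs (only squares matter) gives (35, 12); check 35² + 12² = 1225 + 144 = 1369 ✓.
Step 4: Order so x ≤ y and verify: 12² + 35² = 144 + 1225 = 1369 = n. ✓

n = 1369 = 12² + 35² (one valid representation with x ≤ y).


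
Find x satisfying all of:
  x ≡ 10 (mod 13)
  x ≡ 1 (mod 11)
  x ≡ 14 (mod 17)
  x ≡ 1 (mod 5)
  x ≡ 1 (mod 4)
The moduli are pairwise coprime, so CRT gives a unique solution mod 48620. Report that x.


Product of moduli M = 13 · 11 · 17 · 5 · 4 = 48620.
Merge one congruence at a time:
  Start: x ≡ 10 (mod 13).
  Combine with x ≡ 1 (mod 11); new modulus lcm = 143.
    Write x = 10 + 13·t and substitute into x ≡ 1 (mod 11): 13·t ≡ 1 − 10 = -9 (mod 11).
    Reduce coefficients mod 11: 2·t ≡ 2 (mod 11).
    The inverse of 2 mod 11 is 6 (since 2·6 = 12 = 1·11 + 1), so t ≡ 6·2 = 12 ≡ 1 (mod 11).
    Then x = 10 + 13·1 = 23, valid modulo lcm(13, 11) = 143: x ≡ 23 (mod 143).
  Combine with x ≡ 14 (mod 17); new modulus lcm = 2431.
    Write x = 23 + 143·t and substitute into x ≡ 14 (mod 17): 143·t ≡ 14 − 23 = -9 (mod 17).
    Reduce coefficients mod 17: 7·t ≡ 8 (mod 17).
    The inverse of 7 mod 17 is 5 (since 7·5 = 35 = 2·17 + 1), so t ≡ 5·8 = 40 ≡ 6 (mod 17).
    Then x = 23 + 143·6 = 881, valid modulo lcm(143, 17) = 2431: x ≡ 881 (mod 2431).
  Combine with x ≡ 1 (mod 5); new modulus lcm = 12155.
    Write x = 881 + 2431·t and substitute into x ≡ 1 (mod 5): 2431·t ≡ 1 − 881 = -880 (mod 5).
    Reduce coefficients mod 5: 1·t ≡ 0 (mod 5).
    So t ≡ 0 (mod 5).
    Then x = 881 + 2431·0 = 881, valid modulo lcm(2431, 5) = 12155: x ≡ 881 (mod 12155).
  Combine with x ≡ 1 (mod 4); new modulus lcm = 48620.
    Write x = 881 + 12155·t and substitute into x ≡ 1 (mod 4): 12155·t ≡ 1 − 881 = -880 (mod 4).
    Reduce coefficients mod 4: 3·t ≡ 0 (mod 4).
    The inverse of 3 mod 4 is 3 (since 3·3 = 9 = 2·4 + 1), so t ≡ 3·0 = 0 ≡ 0 (mod 4).
    Then x = 881 + 12155·0 = 881, valid modulo lcm(12155, 4) = 48620: x ≡ 881 (mod 48620).
Verify against each original: 881 mod 13 = 10, 881 mod 11 = 1, 881 mod 17 = 14, 881 mod 5 = 1, 881 mod 4 = 1.

x ≡ 881 (mod 48620).


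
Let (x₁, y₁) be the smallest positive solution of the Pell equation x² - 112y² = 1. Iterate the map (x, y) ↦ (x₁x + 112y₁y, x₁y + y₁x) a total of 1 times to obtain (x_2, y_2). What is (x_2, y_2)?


Step 1: Find the fundamental solution (x₁, y₁) of x² - 112y² = 1.
  Expand √112 as a continued fraction. a₀ = ⌊√112⌋ = 10; iterate m_{k+1} = d_k·a_k − m_k, d_{k+1} = (112 − m_{k+1}²)/d_k, a_{k+1} = ⌊(a₀ + m_{k+1})/d_{k+1}⌋ (starting m₀ = 0, d₀ = 1), with convergents p_k = a_k·p_{k-1} + p_{k-2}, q_k = a_k·q_{k-1} + q_{k-2} (p₋₁ = 1, q₋₁ = 0):
  k = 0: a₀ = 10; p₀/q₀ = 10/1; p₀² − 112·q₀² = 100 − 112 = -12.
  k = 1: m = 10, d = 12, a = ⌊(10 + 10)/12⌋ = 1; p/q = (1·10 + 1)/(1·1 + 0) = 11/1; p² − 112·q² = 121 − 112 = 9.
  k = 2: m = 2, d = 9, a = ⌊(10 + 2)/9⌋ = 1; p/q = (1·11 + 10)/(1·1 + 1) = 21/2; p² − 112·q² = 441 − 448 = -7.
  k = 3: m = 7, d = 7, a = ⌊(10 + 7)/7⌋ = 2; p/q = (2·21 + 11)/(2·2 + 1) = 53/5; p² − 112·q² = 2809 − 2800 = 9.
  k = 4: m = 7, d = 9, a = ⌊(10 + 7)/9⌋ = 1; p/q = (1·53 + 21)/(1·5 + 2) = 74/7; p² − 112·q² = 5476 − 5488 = -12.
  k = 5: m = 2, d = 12, a = ⌊(10 + 2)/12⌋ = 1; p/q = (1·74 + 53)/(1·7 + 5) = 127/12; p² − 112·q² = 16129 − 16128 = 1.
  The first convergent with p² − 112·q² = 1 gives the fundamental solution (x₁, y₁) = (127, 12).
Step 2: Apply the recurrence (x_{n+1}, y_{n+1}) = (x₁x_n + 112y₁y_n, x₁y_n + y₁x_n) repeatedly.
  From (x_1, y_1) = (127, 12): x_2 = 127·127 + 112·12·12 = 32257; y_2 = 127·12 + 12·127 = 3048.
Step 3: Verify x_2² - 112·y_2² = 1040514049 - 1040514048 = 1 (should be 1). ✓

(x_1, y_1) = (127, 12); (x_2, y_2) = (32257, 3048).


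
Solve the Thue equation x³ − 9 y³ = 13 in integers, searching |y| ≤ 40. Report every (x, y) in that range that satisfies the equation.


The equation is x³ - 9y³ = 13. For fixed y, x³ = 9·y³ + 13, so a solution requires the RHS to be a perfect cube.
Strategy: iterate y from -40 to 40, compute RHS = 9·y³ + 13, and check whether it is a (positive or negative) perfect cube.
Check small values of y:
  y = 0: RHS = 13 is not a perfect cube.
  y = 1: RHS = 22 is not a perfect cube.
  y = -1: RHS = 4 is not a perfect cube.
  y = 2: RHS = 85 is not a perfect cube.
  y = -2: RHS = -59 is not a perfect cube.
  y = 3: RHS = 256 is not a perfect cube.
  y = -3: RHS = -230 is not a perfect cube.
Continuing the search up to |y| = 40 finds no solutions either.
No (x, y) in the scanned range satisfies the equation.

No integer solutions with |y| ≤ 40.


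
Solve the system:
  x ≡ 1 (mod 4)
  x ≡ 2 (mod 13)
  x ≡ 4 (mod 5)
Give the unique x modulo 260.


Moduli 4, 13, 5 are pairwise coprime; by CRT there is a unique solution modulo M = 4 · 13 · 5 = 260.
Solve pairwise, accumulating the modulus:
  Start with x ≡ 1 (mod 4).
  Combine with x ≡ 2 (mod 13): since gcd(4, 13) = 1, we get a unique residue mod 52.
    Write x = 1 + 4·t and substitute into x ≡ 2 (mod 13): 4·t ≡ 2 − 1 = 1 (mod 13).
    The inverse of 4 mod 13 is 10 (since 4·10 = 40 = 3·13 + 1), so t ≡ 10·1 = 10 ≡ 10 (mod 13).
    Then x = 1 + 4·10 = 41, valid modulo lcm(4, 13) = 52: x ≡ 41 (mod 52).
  Combine with x ≡ 4 (mod 5): since gcd(52, 5) = 1, we get a unique residue mod 260.
    Write x = 41 + 52·t and substitute into x ≡ 4 (mod 5): 52·t ≡ 4 − 41 = -37 (mod 5).
    Reduce coefficients mod 5: 2·t ≡ 3 (mod 5).
    The inverse of 2 mod 5 is 3 (since 2·3 = 6 = 1·5 + 1), so t ≡ 3·3 = 9 ≡ 4 (mod 5).
    Then x = 41 + 52·4 = 249, valid modulo lcm(52, 5) = 260: x ≡ 249 (mod 260).
Verify: 249 mod 4 = 1 ✓, 249 mod 13 = 2 ✓, 249 mod 5 = 4 ✓.

x ≡ 249 (mod 260).


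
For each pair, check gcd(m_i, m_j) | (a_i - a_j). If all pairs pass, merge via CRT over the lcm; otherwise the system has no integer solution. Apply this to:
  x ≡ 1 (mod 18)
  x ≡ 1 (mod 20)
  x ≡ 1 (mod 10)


Moduli 18, 20, 10 are not pairwise coprime, so CRT works modulo lcm(m_i) when all pairwise compatibility conditions hold.
Pairwise compatibility: gcd(m_i, m_j) must divide a_i - a_j for every pair.
Merge one congruence at a time:
  Start: x ≡ 1 (mod 18).
  Combine with x ≡ 1 (mod 20): gcd(18, 20) = 2; 1 - 1 = 0, which IS divisible by 2, so compatible.
    Write x = 1 + 18·t and substitute into x ≡ 1 (mod 20): 18·t ≡ 1 − 1 = 0 (mod 20).
    Divide the congruence (and modulus) by g = 2: 9·t ≡ 0 (mod 10).
    The inverse of 9 mod 10 is 9 (since 9·9 = 81 = 8·10 + 1), so t ≡ 9·0 = 0 ≡ 0 (mod 10).
    Then x = 1 + 18·0 = 1, valid modulo lcm(18, 20) = 180: x ≡ 1 (mod 180).
  Combine with x ≡ 1 (mod 10): gcd(180, 10) = 10; 1 - 1 = 0, which IS divisible by 10, so compatible.
    Write x = 1 + 180·t and substitute into x ≡ 1 (mod 10): 180·t ≡ 1 − 1 = 0 (mod 10).
    Divide the congruence (and modulus) by g = 10: 18·t ≡ 0 (mod 1).
    Modulo 1 every t works; take t = 0.
    Then x = 1 + 180·0 = 1, valid modulo lcm(180, 10) = 180: x ≡ 1 (mod 180).
Verify: 1 mod 18 = 1, 1 mod 20 = 1, 1 mod 10 = 1.

x ≡ 1 (mod 180).


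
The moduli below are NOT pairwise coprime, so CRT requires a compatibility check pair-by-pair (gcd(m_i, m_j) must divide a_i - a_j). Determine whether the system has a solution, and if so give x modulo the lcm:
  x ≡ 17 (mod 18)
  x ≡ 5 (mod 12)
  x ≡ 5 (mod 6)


Moduli 18, 12, 6 are not pairwise coprime, so CRT works modulo lcm(m_i) when all pairwise compatibility conditions hold.
Pairwise compatibility: gcd(m_i, m_j) must divide a_i - a_j for every pair.
Merge one congruence at a time:
  Start: x ≡ 17 (mod 18).
  Combine with x ≡ 5 (mod 12): gcd(18, 12) = 6; 5 - 17 = -12, which IS divisible by 6, so compatible.
    Write x = 17 + 18·t and substitute into x ≡ 5 (mod 12): 18·t ≡ 5 − 17 = -12 (mod 12).
    Divide the congruence (and modulus) by g = 6: 3·t ≡ -2 (mod 2).
    Reduce coefficients mod 2: 1·t ≡ 0 (mod 2).
    So t ≡ 0 (mod 2).
    Then x = 17 + 18·0 = 17, valid modulo lcm(18, 12) = 36: x ≡ 17 (mod 36).
  Combine with x ≡ 5 (mod 6): gcd(36, 6) = 6; 5 - 17 = -12, which IS divisible by 6, so compatible.
    Write x = 17 + 36·t and substitute into x ≡ 5 (mod 6): 36·t ≡ 5 − 17 = -12 (mod 6).
    Divide the congruence (and modulus) by g = 6: 6·t ≡ -2 (mod 1).
    Modulo 1 every t works; take t = 0.
    Then x = 17 + 36·0 = 17, valid modulo lcm(36, 6) = 36: x ≡ 17 (mod 36).
Verify: 17 mod 18 = 17, 17 mod 12 = 5, 17 mod 6 = 5.

x ≡ 17 (mod 36).


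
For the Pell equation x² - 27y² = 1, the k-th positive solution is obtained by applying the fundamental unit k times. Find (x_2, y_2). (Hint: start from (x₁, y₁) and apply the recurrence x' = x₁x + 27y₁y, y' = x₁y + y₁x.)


Step 1: Find the fundamental solution (x₁, y₁) of x² - 27y² = 1.
  Expand √27 as a continued fraction. a₀ = ⌊√27⌋ = 5; iterate m_{k+1} = d_k·a_k − m_k, d_{k+1} = (27 − m_{k+1}²)/d_k, a_{k+1} = ⌊(a₀ + m_{k+1})/d_{k+1}⌋ (starting m₀ = 0, d₀ = 1), with convergents p_k = a_k·p_{k-1} + p_{k-2}, q_k = a_k·q_{k-1} + q_{k-2} (p₋₁ = 1, q₋₁ = 0):
  k = 0: a₀ = 5; p₀/q₀ = 5/1; p₀² − 27·q₀² = 25 − 27 = -2.
  k = 1: m = 5, d = 2, a = ⌊(5 + 5)/2⌋ = 5; p/q = (5·5 + 1)/(5·1 + 0) = 26/5; p² − 27·q² = 676 − 675 = 1.
  The first convergent with p² − 27·q² = 1 gives the fundamental solution (x₁, y₁) = (26, 5).
Step 2: Apply the recurrence (x_{n+1}, y_{n+1}) = (x₁x_n + 27y₁y_n, x₁y_n + y₁x_n) repeatedly.
  From (x_1, y_1) = (26, 5): x_2 = 26·26 + 27·5·5 = 1351; y_2 = 26·5 + 5·26 = 260.
Step 3: Verify x_2² - 27·y_2² = 1825201 - 1825200 = 1 (should be 1). ✓

(x_1, y_1) = (26, 5); (x_2, y_2) = (1351, 260).
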